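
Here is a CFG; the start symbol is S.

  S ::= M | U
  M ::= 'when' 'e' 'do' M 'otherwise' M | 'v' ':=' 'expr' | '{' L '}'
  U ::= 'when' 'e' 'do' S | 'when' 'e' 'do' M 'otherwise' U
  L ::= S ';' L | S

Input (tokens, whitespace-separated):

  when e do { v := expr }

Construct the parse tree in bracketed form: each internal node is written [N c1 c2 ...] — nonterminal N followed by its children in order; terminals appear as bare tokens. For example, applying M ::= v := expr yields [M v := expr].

[S [U when e do [S [M { [L [S [M v := expr]]] }]]]]

S
U
when e do S
when e do M
when e do { L }
when e do { S }
when e do { M }
when e do { v := expr }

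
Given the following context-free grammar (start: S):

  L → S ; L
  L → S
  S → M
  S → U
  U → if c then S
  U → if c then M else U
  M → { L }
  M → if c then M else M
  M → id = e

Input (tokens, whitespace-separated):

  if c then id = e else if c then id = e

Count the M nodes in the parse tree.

[S [U if c then [M id = e] else [U if c then [S [M id = e]]]]]

2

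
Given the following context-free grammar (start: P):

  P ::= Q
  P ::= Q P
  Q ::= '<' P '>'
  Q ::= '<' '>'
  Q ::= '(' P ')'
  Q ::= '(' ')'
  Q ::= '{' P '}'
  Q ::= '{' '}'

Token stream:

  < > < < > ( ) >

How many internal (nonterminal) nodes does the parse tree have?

8

[P [Q < >] [P [Q < [P [Q < >] [P [Q ( )]]] >]]]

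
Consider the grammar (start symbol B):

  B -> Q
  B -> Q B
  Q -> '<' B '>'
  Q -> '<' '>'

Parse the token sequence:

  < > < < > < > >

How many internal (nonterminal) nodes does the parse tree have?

[B [Q < >] [B [Q < [B [Q < >] [B [Q < >]]] >]]]

8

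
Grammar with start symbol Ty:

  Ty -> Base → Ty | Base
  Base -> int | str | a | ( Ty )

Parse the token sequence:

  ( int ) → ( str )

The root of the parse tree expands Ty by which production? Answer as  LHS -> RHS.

Ty -> Base → Ty

[Ty [Base ( [Ty [Base int]] )] → [Ty [Base ( [Ty [Base str]] )]]]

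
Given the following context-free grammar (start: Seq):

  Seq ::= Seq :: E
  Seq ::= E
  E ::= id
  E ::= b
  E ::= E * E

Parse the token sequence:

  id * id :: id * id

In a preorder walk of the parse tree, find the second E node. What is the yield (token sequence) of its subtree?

[Seq [Seq [E [E id] * [E id]]] :: [E [E id] * [E id]]]

id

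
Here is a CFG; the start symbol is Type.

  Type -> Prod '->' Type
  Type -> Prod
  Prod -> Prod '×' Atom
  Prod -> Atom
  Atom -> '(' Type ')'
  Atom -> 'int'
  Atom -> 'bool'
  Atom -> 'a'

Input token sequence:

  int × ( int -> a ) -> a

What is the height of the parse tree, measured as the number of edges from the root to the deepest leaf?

7

[Type [Prod [Prod [Atom int]] × [Atom ( [Type [Prod [Atom int]] -> [Type [Prod [Atom a]]]] )]] -> [Type [Prod [Atom a]]]]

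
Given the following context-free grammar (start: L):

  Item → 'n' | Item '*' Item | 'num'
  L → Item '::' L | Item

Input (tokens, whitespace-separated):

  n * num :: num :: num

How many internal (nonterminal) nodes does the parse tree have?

[L [Item [Item n] * [Item num]] :: [L [Item num] :: [L [Item num]]]]

8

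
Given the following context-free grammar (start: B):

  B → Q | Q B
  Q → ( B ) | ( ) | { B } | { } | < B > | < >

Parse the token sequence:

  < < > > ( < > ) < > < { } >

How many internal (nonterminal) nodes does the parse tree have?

[B [Q < [B [Q < >]] >] [B [Q ( [B [Q < >]] )] [B [Q < >] [B [Q < [B [Q { }]] >]]]]]

14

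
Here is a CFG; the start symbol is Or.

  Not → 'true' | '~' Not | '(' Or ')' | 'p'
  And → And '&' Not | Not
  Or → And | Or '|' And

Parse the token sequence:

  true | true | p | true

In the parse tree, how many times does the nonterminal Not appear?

[Or [Or [Or [Or [And [Not true]]] | [And [Not true]]] | [And [Not p]]] | [And [Not true]]]

4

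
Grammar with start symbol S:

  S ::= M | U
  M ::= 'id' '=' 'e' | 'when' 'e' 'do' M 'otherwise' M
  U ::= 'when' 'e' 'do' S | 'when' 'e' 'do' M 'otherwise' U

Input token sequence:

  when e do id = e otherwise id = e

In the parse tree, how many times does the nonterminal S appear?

1

[S [M when e do [M id = e] otherwise [M id = e]]]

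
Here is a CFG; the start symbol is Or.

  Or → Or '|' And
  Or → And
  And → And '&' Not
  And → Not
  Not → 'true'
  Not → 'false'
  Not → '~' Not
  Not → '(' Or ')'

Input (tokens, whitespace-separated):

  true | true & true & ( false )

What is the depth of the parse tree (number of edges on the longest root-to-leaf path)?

[Or [Or [And [Not true]]] | [And [And [And [Not true]] & [Not true]] & [Not ( [Or [And [Not false]]] )]]]

6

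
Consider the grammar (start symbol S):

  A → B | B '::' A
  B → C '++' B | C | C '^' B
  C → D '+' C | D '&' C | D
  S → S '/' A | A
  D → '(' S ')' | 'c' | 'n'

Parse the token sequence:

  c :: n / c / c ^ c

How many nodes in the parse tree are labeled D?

[S [S [S [A [B [C [D c]]] :: [A [B [C [D n]]]]]] / [A [B [C [D c]]]]] / [A [B [C [D c]] ^ [B [C [D c]]]]]]

5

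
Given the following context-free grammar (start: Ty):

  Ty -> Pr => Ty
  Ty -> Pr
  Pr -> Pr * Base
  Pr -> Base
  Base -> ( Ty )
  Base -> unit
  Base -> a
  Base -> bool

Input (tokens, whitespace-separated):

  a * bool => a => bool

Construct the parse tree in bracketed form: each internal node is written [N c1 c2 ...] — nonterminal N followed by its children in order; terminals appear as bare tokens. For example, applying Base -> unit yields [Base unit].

Ty
Pr => Ty
Pr * Base => Ty
Base * Base => Ty
a * Base => Ty
a * bool => Ty
a * bool => Pr => Ty
a * bool => Base => Ty
a * bool => a => Ty
a * bool => a => Pr
a * bool => a => Base
a * bool => a => bool

[Ty [Pr [Pr [Base a]] * [Base bool]] => [Ty [Pr [Base a]] => [Ty [Pr [Base bool]]]]]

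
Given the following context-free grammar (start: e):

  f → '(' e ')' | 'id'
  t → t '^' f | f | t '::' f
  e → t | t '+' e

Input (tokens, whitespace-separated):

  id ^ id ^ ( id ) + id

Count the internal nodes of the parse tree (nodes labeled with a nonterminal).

13

[e [t [t [t [f id]] ^ [f id]] ^ [f ( [e [t [f id]]] )]] + [e [t [f id]]]]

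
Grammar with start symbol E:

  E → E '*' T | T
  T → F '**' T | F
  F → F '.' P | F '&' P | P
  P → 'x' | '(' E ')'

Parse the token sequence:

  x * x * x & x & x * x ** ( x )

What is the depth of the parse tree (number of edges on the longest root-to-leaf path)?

9

[E [E [E [E [T [F [P x]]]] * [T [F [P x]]]] * [T [F [F [F [P x]] & [P x]] & [P x]]]] * [T [F [P x]] ** [T [F [P ( [E [T [F [P x]]]] )]]]]]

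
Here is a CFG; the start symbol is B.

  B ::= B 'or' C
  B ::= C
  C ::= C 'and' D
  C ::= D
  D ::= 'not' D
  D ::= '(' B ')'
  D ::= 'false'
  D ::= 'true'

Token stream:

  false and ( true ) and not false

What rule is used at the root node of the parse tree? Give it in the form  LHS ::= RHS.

[B [C [C [C [D false]] and [D ( [B [C [D true]]] )]] and [D not [D false]]]]

B ::= C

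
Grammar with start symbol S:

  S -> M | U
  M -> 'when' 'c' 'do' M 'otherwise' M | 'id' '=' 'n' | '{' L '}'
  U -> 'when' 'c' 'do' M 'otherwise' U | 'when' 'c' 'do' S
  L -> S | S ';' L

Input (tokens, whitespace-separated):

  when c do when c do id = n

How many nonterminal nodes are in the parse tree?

6

[S [U when c do [S [U when c do [S [M id = n]]]]]]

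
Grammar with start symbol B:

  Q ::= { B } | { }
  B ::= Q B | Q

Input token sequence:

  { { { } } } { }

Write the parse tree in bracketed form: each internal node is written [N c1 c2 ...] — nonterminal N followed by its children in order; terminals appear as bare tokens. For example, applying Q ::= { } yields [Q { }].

B
Q B
{ B } B
{ Q } B
{ { B } } B
{ { Q } } B
{ { { } } } B
{ { { } } } Q
{ { { } } } { }

[B [Q { [B [Q { [B [Q { }]] }]] }] [B [Q { }]]]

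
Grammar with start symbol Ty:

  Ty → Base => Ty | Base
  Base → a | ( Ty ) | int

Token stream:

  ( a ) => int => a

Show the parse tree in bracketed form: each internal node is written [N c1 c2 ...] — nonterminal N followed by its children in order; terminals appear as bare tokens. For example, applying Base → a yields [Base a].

Ty
Base => Ty
( Ty ) => Ty
( Base ) => Ty
( a ) => Ty
( a ) => Base => Ty
( a ) => int => Ty
( a ) => int => Base
( a ) => int => a

[Ty [Base ( [Ty [Base a]] )] => [Ty [Base int] => [Ty [Base a]]]]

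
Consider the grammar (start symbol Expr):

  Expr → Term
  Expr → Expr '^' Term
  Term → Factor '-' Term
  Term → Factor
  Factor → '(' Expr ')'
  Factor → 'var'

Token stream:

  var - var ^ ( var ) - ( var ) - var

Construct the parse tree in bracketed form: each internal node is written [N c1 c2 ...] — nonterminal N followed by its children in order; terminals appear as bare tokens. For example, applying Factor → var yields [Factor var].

[Expr [Expr [Term [Factor var] - [Term [Factor var]]]] ^ [Term [Factor ( [Expr [Term [Factor var]]] )] - [Term [Factor ( [Expr [Term [Factor var]]] )] - [Term [Factor var]]]]]

Expr
Expr ^ Term
Term ^ Term
Factor - Term ^ Term
var - Term ^ Term
var - Factor ^ Term
var - var ^ Term
var - var ^ Factor - Term
var - var ^ ( Expr ) - Term
var - var ^ ( Term ) - Term
var - var ^ ( Factor ) - Term
var - var ^ ( var ) - Term
var - var ^ ( var ) - Factor - Term
var - var ^ ( var ) - ( Expr ) - Term
var - var ^ ( var ) - ( Term ) - Term
var - var ^ ( var ) - ( Factor ) - Term
var - var ^ ( var ) - ( var ) - Term
var - var ^ ( var ) - ( var ) - Factor
var - var ^ ( var ) - ( var ) - var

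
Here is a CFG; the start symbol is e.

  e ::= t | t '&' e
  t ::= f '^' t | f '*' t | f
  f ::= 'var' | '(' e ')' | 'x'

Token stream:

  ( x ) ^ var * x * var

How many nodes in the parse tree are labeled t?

5

[e [t [f ( [e [t [f x]]] )] ^ [t [f var] * [t [f x] * [t [f var]]]]]]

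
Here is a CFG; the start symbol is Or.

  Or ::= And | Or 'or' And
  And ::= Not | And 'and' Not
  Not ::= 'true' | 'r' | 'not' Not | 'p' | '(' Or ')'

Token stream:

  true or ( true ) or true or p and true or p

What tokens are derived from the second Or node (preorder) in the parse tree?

true or ( true ) or true or p and true

[Or [Or [Or [Or [Or [And [Not true]]] or [And [Not ( [Or [And [Not true]]] )]]] or [And [Not true]]] or [And [And [Not p]] and [Not true]]] or [And [Not p]]]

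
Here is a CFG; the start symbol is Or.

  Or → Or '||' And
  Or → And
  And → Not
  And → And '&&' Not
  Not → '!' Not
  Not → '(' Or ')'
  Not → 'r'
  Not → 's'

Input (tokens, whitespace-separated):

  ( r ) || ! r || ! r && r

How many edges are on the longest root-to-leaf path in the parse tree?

8

[Or [Or [Or [And [Not ( [Or [And [Not r]]] )]]] || [And [Not ! [Not r]]]] || [And [And [Not ! [Not r]]] && [Not r]]]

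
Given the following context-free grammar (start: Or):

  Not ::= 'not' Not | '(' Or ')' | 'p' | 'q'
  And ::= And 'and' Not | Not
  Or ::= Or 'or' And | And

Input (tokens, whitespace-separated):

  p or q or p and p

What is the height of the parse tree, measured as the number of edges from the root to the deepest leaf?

[Or [Or [Or [And [Not p]]] or [And [Not q]]] or [And [And [Not p]] and [Not p]]]

5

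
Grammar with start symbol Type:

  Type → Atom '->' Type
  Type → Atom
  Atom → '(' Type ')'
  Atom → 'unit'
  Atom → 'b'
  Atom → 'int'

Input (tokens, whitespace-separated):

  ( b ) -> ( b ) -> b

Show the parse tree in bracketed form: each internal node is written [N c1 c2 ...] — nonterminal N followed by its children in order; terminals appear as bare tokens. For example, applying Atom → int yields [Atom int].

[Type [Atom ( [Type [Atom b]] )] -> [Type [Atom ( [Type [Atom b]] )] -> [Type [Atom b]]]]

Type
Atom -> Type
( Type ) -> Type
( Atom ) -> Type
( b ) -> Type
( b ) -> Atom -> Type
( b ) -> ( Type ) -> Type
( b ) -> ( Atom ) -> Type
( b ) -> ( b ) -> Type
( b ) -> ( b ) -> Atom
( b ) -> ( b ) -> b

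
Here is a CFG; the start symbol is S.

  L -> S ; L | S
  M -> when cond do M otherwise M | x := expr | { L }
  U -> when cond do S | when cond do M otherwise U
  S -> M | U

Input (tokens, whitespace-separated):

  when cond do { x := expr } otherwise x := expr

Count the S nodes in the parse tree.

2

[S [M when cond do [M { [L [S [M x := expr]]] }] otherwise [M x := expr]]]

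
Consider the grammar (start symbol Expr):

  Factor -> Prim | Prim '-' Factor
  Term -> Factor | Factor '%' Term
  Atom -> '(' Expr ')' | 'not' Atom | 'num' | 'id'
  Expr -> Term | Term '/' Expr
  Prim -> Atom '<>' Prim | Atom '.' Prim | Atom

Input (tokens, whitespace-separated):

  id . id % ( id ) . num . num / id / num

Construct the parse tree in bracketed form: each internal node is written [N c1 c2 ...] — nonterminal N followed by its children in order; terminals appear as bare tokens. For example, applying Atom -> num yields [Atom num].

[Expr [Term [Factor [Prim [Atom id] . [Prim [Atom id]]]] % [Term [Factor [Prim [Atom ( [Expr [Term [Factor [Prim [Atom id]]]]] )] . [Prim [Atom num] . [Prim [Atom num]]]]]]] / [Expr [Term [Factor [Prim [Atom id]]]] / [Expr [Term [Factor [Prim [Atom num]]]]]]]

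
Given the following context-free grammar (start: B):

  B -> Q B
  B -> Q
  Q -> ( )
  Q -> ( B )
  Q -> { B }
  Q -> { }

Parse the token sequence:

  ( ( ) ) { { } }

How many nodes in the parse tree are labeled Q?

4

[B [Q ( [B [Q ( )]] )] [B [Q { [B [Q { }]] }]]]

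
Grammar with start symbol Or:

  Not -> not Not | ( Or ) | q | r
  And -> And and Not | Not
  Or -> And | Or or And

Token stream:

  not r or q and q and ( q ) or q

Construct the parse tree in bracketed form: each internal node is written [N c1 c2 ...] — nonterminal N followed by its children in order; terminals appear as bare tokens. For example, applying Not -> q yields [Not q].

[Or [Or [Or [And [Not not [Not r]]]] or [And [And [And [Not q]] and [Not q]] and [Not ( [Or [And [Not q]]] )]]] or [And [Not q]]]

Or
Or or And
Or or And or And
And or And or And
Not or And or And
not Not or And or And
not r or And or And
not r or And and Not or And
not r or And and Not and Not or And
not r or Not and Not and Not or And
not r or q and Not and Not or And
not r or q and q and Not or And
not r or q and q and ( Or ) or And
not r or q and q and ( And ) or And
not r or q and q and ( Not ) or And
not r or q and q and ( q ) or And
not r or q and q and ( q ) or Not
not r or q and q and ( q ) or q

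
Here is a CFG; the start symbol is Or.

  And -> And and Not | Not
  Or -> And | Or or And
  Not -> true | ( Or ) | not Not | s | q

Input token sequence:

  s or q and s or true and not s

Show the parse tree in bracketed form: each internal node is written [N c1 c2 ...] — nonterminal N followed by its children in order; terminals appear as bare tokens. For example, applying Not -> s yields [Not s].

[Or [Or [Or [And [Not s]]] or [And [And [Not q]] and [Not s]]] or [And [And [Not true]] and [Not not [Not s]]]]

Or
Or or And
Or or And or And
And or And or And
Not or And or And
s or And or And
s or And and Not or And
s or Not and Not or And
s or q and Not or And
s or q and s or And
s or q and s or And and Not
s or q and s or Not and Not
s or q and s or true and Not
s or q and s or true and not Not
s or q and s or true and not s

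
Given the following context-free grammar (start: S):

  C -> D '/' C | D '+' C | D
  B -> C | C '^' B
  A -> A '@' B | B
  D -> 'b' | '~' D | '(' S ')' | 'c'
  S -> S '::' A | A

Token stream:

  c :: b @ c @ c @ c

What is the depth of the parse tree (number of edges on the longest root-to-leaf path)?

8

[S [S [A [B [C [D c]]]]] :: [A [A [A [A [B [C [D b]]]] @ [B [C [D c]]]] @ [B [C [D c]]]] @ [B [C [D c]]]]]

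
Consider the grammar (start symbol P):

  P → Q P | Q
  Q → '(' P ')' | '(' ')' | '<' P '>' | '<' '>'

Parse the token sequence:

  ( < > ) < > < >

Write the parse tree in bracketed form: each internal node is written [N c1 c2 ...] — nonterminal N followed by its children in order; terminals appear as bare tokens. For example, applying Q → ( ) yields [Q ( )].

[P [Q ( [P [Q < >]] )] [P [Q < >] [P [Q < >]]]]

P
Q P
( P ) P
( Q ) P
( < > ) P
( < > ) Q P
( < > ) < > P
( < > ) < > Q
( < > ) < > < >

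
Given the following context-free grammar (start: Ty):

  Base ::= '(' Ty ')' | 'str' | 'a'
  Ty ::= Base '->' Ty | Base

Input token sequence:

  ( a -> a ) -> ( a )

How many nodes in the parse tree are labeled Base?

5

[Ty [Base ( [Ty [Base a] -> [Ty [Base a]]] )] -> [Ty [Base ( [Ty [Base a]] )]]]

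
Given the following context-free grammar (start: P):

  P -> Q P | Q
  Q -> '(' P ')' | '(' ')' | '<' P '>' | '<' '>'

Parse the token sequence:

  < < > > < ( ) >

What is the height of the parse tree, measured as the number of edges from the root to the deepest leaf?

5

[P [Q < [P [Q < >]] >] [P [Q < [P [Q ( )]] >]]]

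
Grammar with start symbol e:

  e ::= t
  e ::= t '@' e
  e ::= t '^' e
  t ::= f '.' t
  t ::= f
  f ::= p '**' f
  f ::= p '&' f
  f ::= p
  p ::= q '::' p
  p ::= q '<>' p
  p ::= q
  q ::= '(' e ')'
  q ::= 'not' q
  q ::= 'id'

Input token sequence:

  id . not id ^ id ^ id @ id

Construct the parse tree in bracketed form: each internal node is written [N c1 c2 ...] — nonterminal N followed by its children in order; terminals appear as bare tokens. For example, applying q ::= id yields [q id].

[e [t [f [p [q id]]] . [t [f [p [q not [q id]]]]]] ^ [e [t [f [p [q id]]]] ^ [e [t [f [p [q id]]]] @ [e [t [f [p [q id]]]]]]]]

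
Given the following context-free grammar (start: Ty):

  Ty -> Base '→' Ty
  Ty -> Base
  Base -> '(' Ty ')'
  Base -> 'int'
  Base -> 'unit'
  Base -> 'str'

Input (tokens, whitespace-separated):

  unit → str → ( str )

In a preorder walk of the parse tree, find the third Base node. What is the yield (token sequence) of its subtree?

( str )

[Ty [Base unit] → [Ty [Base str] → [Ty [Base ( [Ty [Base str]] )]]]]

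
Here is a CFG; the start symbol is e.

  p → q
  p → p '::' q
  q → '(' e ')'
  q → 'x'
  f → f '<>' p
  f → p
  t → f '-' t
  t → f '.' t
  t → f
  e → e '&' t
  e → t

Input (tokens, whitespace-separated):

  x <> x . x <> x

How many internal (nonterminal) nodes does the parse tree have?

[e [t [f [f [p [q x]]] <> [p [q x]]] . [t [f [f [p [q x]]] <> [p [q x]]]]]]

15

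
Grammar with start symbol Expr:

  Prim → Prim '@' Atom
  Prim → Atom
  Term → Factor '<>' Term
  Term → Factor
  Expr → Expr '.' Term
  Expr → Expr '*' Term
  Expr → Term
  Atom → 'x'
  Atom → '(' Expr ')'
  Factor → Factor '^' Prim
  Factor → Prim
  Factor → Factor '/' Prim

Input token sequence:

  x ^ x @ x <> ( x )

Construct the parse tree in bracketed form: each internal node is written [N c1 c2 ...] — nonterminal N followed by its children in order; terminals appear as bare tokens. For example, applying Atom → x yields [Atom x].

Expr
Term
Factor <> Term
Factor ^ Prim <> Term
Prim ^ Prim <> Term
Atom ^ Prim <> Term
x ^ Prim <> Term
x ^ Prim @ Atom <> Term
x ^ Atom @ Atom <> Term
x ^ x @ Atom <> Term
x ^ x @ x <> Term
x ^ x @ x <> Factor
x ^ x @ x <> Prim
x ^ x @ x <> Atom
x ^ x @ x <> ( Expr )
x ^ x @ x <> ( Term )
x ^ x @ x <> ( Factor )
x ^ x @ x <> ( Prim )
x ^ x @ x <> ( Atom )
x ^ x @ x <> ( x )

[Expr [Term [Factor [Factor [Prim [Atom x]]] ^ [Prim [Prim [Atom x]] @ [Atom x]]] <> [Term [Factor [Prim [Atom ( [Expr [Term [Factor [Prim [Atom x]]]]] )]]]]]]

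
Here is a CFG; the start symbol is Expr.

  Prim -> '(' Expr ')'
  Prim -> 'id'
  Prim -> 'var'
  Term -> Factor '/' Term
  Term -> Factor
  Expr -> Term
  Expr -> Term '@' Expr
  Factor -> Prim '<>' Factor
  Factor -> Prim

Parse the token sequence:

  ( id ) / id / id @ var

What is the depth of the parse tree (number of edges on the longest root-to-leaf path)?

[Expr [Term [Factor [Prim ( [Expr [Term [Factor [Prim id]]]] )]] / [Term [Factor [Prim id]] / [Term [Factor [Prim id]]]]] @ [Expr [Term [Factor [Prim var]]]]]

8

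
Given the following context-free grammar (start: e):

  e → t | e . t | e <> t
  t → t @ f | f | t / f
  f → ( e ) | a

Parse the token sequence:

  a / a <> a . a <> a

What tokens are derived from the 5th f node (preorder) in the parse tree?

[e [e [e [e [t [t [f a]] / [f a]]] <> [t [f a]]] . [t [f a]]] <> [t [f a]]]

a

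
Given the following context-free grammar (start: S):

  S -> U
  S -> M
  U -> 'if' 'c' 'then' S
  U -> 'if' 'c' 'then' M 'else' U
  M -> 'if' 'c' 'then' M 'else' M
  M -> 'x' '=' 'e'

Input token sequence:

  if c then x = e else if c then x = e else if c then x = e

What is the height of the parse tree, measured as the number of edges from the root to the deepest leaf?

[S [U if c then [M x = e] else [U if c then [M x = e] else [U if c then [S [M x = e]]]]]]

6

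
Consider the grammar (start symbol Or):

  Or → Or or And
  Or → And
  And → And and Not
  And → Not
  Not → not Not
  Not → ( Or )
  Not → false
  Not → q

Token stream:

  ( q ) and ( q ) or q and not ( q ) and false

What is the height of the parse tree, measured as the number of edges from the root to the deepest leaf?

[Or [Or [And [And [Not ( [Or [And [Not q]]] )]] and [Not ( [Or [And [Not q]]] )]]] or [And [And [And [Not q]] and [Not not [Not ( [Or [And [Not q]]] )]]] and [Not false]]]

8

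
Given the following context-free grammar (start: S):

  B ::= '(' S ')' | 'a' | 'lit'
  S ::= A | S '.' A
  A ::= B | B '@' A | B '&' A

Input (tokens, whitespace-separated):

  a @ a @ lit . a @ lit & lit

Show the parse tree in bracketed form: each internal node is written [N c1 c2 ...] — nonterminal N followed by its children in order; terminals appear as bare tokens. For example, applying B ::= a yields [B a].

S
S . A
A . A
B @ A . A
a @ A . A
a @ B @ A . A
a @ a @ A . A
a @ a @ B . A
a @ a @ lit . A
a @ a @ lit . B @ A
a @ a @ lit . a @ A
a @ a @ lit . a @ B & A
a @ a @ lit . a @ lit & A
a @ a @ lit . a @ lit & B
a @ a @ lit . a @ lit & lit

[S [S [A [B a] @ [A [B a] @ [A [B lit]]]]] . [A [B a] @ [A [B lit] & [A [B lit]]]]]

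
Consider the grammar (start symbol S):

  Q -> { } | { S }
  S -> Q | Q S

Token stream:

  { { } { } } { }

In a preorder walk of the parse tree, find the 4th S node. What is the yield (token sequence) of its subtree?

[S [Q { [S [Q { }] [S [Q { }]]] }] [S [Q { }]]]

{ }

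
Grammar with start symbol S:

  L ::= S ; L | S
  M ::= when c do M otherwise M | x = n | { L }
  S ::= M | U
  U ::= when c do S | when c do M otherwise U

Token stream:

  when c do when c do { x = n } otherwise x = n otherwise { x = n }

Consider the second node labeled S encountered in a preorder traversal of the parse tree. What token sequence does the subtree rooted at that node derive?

x = n

[S [M when c do [M when c do [M { [L [S [M x = n]]] }] otherwise [M x = n]] otherwise [M { [L [S [M x = n]]] }]]]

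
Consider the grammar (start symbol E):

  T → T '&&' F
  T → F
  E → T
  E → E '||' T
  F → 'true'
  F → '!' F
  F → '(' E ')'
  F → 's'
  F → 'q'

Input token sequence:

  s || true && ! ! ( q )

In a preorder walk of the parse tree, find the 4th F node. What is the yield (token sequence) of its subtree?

! ( q )

[E [E [T [F s]]] || [T [T [F true]] && [F ! [F ! [F ( [E [T [F q]]] )]]]]]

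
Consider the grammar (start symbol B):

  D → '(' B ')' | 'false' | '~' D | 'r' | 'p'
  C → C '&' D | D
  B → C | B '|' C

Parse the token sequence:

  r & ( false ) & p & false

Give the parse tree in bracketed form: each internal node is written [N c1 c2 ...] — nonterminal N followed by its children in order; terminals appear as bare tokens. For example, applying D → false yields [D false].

[B [C [C [C [C [D r]] & [D ( [B [C [D false]]] )]] & [D p]] & [D false]]]

B
C
C & D
C & D & D
C & D & D & D
D & D & D & D
r & D & D & D
r & ( B ) & D & D
r & ( C ) & D & D
r & ( D ) & D & D
r & ( false ) & D & D
r & ( false ) & p & D
r & ( false ) & p & false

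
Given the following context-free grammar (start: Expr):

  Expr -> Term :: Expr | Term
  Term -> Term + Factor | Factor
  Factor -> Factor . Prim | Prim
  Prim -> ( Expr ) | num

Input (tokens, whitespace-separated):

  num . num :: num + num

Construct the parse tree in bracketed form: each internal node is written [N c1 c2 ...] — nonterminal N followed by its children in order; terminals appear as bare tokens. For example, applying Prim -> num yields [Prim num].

[Expr [Term [Factor [Factor [Prim num]] . [Prim num]]] :: [Expr [Term [Term [Factor [Prim num]]] + [Factor [Prim num]]]]]

Expr
Term :: Expr
Factor :: Expr
Factor . Prim :: Expr
Prim . Prim :: Expr
num . Prim :: Expr
num . num :: Expr
num . num :: Term
num . num :: Term + Factor
num . num :: Factor + Factor
num . num :: Prim + Factor
num . num :: num + Factor
num . num :: num + Prim
num . num :: num + num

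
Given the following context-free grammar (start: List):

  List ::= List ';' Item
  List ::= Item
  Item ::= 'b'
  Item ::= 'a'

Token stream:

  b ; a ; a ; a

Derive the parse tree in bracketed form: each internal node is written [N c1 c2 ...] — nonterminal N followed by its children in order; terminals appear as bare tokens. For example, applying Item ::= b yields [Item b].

[List [List [List [List [Item b]] ; [Item a]] ; [Item a]] ; [Item a]]

List
List ; Item
List ; Item ; Item
List ; Item ; Item ; Item
Item ; Item ; Item ; Item
b ; Item ; Item ; Item
b ; a ; Item ; Item
b ; a ; a ; Item
b ; a ; a ; a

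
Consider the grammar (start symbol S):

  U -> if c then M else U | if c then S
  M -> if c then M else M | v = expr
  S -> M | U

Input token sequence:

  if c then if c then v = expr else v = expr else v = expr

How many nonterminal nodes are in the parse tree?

[S [M if c then [M if c then [M v = expr] else [M v = expr]] else [M v = expr]]]

6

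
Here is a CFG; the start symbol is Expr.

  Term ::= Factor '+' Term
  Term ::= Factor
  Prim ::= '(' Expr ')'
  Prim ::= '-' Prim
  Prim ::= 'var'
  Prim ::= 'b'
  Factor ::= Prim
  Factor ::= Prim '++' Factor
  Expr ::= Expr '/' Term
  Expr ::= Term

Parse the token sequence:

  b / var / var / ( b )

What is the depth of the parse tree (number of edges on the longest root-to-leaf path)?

8

[Expr [Expr [Expr [Expr [Term [Factor [Prim b]]]] / [Term [Factor [Prim var]]]] / [Term [Factor [Prim var]]]] / [Term [Factor [Prim ( [Expr [Term [Factor [Prim b]]]] )]]]]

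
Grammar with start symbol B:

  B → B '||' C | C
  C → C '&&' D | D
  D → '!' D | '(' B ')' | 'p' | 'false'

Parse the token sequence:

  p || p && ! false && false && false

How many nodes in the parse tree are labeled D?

6

[B [B [C [D p]]] || [C [C [C [C [D p]] && [D ! [D false]]] && [D false]] && [D false]]]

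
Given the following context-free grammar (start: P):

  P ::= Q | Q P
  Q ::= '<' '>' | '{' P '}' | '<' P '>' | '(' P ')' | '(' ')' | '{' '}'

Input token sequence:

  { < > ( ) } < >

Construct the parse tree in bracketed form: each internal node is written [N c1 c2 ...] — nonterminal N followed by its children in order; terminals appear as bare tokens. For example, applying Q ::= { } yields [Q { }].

[P [Q { [P [Q < >] [P [Q ( )]]] }] [P [Q < >]]]

P
Q P
{ P } P
{ Q P } P
{ < > P } P
{ < > Q } P
{ < > ( ) } P
{ < > ( ) } Q
{ < > ( ) } < >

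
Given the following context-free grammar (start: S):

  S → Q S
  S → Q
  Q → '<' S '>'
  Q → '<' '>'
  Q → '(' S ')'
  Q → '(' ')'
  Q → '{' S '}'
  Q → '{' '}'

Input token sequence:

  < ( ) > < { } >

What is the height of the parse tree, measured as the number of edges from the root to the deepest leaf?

5

[S [Q < [S [Q ( )]] >] [S [Q < [S [Q { }]] >]]]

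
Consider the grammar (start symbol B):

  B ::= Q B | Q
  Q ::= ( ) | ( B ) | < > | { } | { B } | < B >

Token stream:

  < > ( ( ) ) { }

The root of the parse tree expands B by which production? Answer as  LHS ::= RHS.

[B [Q < >] [B [Q ( [B [Q ( )]] )] [B [Q { }]]]]

B ::= Q B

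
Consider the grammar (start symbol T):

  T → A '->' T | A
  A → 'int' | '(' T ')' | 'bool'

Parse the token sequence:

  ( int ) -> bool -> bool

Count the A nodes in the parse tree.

4

[T [A ( [T [A int]] )] -> [T [A bool] -> [T [A bool]]]]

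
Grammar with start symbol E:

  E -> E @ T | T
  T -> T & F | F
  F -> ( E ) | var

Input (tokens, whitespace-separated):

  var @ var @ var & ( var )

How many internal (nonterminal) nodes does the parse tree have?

14

[E [E [E [T [F var]]] @ [T [F var]]] @ [T [T [F var]] & [F ( [E [T [F var]]] )]]]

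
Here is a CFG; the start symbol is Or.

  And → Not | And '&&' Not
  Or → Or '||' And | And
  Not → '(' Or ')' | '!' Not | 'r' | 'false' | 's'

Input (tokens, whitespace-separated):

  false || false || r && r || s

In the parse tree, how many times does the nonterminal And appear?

5

[Or [Or [Or [Or [And [Not false]]] || [And [Not false]]] || [And [And [Not r]] && [Not r]]] || [And [Not s]]]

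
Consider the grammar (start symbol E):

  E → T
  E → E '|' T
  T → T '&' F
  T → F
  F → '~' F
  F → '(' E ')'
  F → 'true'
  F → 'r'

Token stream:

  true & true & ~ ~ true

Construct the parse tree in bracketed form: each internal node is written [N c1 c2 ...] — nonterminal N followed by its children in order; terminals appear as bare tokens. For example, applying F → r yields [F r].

[E [T [T [T [F true]] & [F true]] & [F ~ [F ~ [F true]]]]]

E
T
T & F
T & F & F
F & F & F
true & F & F
true & true & F
true & true & ~ F
true & true & ~ ~ F
true & true & ~ ~ true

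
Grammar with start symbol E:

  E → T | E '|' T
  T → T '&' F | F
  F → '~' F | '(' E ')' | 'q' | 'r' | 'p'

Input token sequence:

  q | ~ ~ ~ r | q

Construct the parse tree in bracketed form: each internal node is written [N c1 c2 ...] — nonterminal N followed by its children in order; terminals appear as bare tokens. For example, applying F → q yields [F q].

E
E | T
E | T | T
T | T | T
F | T | T
q | T | T
q | F | T
q | ~ F | T
q | ~ ~ F | T
q | ~ ~ ~ F | T
q | ~ ~ ~ r | T
q | ~ ~ ~ r | F
q | ~ ~ ~ r | q

[E [E [E [T [F q]]] | [T [F ~ [F ~ [F ~ [F r]]]]]] | [T [F q]]]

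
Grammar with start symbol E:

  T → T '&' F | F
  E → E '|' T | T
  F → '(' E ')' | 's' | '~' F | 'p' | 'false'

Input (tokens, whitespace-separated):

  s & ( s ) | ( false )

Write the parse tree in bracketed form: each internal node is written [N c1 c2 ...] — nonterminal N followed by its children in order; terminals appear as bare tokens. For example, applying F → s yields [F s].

E
E | T
T | T
T & F | T
F & F | T
s & F | T
s & ( E ) | T
s & ( T ) | T
s & ( F ) | T
s & ( s ) | T
s & ( s ) | F
s & ( s ) | ( E )
s & ( s ) | ( T )
s & ( s ) | ( F )
s & ( s ) | ( false )

[E [E [T [T [F s]] & [F ( [E [T [F s]]] )]]] | [T [F ( [E [T [F false]]] )]]]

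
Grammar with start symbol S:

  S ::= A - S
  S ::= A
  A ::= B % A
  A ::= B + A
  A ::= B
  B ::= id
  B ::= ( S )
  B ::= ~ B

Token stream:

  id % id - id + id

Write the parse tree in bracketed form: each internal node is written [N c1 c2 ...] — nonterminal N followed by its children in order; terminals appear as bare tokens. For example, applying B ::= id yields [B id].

S
A - S
B % A - S
id % A - S
id % B - S
id % id - S
id % id - A
id % id - B + A
id % id - id + A
id % id - id + B
id % id - id + id

[S [A [B id] % [A [B id]]] - [S [A [B id] + [A [B id]]]]]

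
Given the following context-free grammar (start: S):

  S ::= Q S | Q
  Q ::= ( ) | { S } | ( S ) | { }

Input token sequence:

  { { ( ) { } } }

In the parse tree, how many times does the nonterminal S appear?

[S [Q { [S [Q { [S [Q ( )] [S [Q { }]]] }]] }]]

4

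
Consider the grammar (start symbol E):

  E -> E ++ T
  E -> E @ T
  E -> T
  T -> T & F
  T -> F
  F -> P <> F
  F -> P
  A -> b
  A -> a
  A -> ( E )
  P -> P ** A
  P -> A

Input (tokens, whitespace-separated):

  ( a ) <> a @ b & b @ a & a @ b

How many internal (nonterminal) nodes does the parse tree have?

36

[E [E [E [E [T [F [P [A ( [E [T [F [P [A a]]]]] )]] <> [F [P [A a]]]]]] @ [T [T [F [P [A b]]]] & [F [P [A b]]]]] @ [T [T [F [P [A a]]]] & [F [P [A a]]]]] @ [T [F [P [A b]]]]]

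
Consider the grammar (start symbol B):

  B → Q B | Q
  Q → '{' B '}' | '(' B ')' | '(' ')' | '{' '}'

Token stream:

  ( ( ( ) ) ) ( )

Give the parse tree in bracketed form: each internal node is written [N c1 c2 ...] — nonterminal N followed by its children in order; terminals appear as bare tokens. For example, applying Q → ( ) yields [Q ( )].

B
Q B
( B ) B
( Q ) B
( ( B ) ) B
( ( Q ) ) B
( ( ( ) ) ) B
( ( ( ) ) ) Q
( ( ( ) ) ) ( )

[B [Q ( [B [Q ( [B [Q ( )]] )]] )] [B [Q ( )]]]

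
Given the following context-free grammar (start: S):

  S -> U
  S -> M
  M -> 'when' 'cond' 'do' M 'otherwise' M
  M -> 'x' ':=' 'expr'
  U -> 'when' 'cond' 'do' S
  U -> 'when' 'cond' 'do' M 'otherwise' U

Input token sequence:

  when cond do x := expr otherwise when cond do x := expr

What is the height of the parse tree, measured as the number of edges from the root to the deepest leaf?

5

[S [U when cond do [M x := expr] otherwise [U when cond do [S [M x := expr]]]]]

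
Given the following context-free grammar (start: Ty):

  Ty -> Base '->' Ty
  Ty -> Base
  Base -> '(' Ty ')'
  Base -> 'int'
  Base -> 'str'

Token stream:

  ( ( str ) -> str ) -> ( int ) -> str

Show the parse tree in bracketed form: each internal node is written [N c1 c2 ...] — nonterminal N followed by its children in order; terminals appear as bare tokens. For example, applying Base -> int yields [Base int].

Ty
Base -> Ty
( Ty ) -> Ty
( Base -> Ty ) -> Ty
( ( Ty ) -> Ty ) -> Ty
( ( Base ) -> Ty ) -> Ty
( ( str ) -> Ty ) -> Ty
( ( str ) -> Base ) -> Ty
( ( str ) -> str ) -> Ty
( ( str ) -> str ) -> Base -> Ty
( ( str ) -> str ) -> ( Ty ) -> Ty
( ( str ) -> str ) -> ( Base ) -> Ty
( ( str ) -> str ) -> ( int ) -> Ty
( ( str ) -> str ) -> ( int ) -> Base
( ( str ) -> str ) -> ( int ) -> str

[Ty [Base ( [Ty [Base ( [Ty [Base str]] )] -> [Ty [Base str]]] )] -> [Ty [Base ( [Ty [Base int]] )] -> [Ty [Base str]]]]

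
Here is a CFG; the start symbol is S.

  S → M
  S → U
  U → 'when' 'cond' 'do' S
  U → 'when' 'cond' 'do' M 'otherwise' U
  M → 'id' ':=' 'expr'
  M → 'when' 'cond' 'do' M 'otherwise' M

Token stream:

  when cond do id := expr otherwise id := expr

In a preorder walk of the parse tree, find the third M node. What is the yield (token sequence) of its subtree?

id := expr

[S [M when cond do [M id := expr] otherwise [M id := expr]]]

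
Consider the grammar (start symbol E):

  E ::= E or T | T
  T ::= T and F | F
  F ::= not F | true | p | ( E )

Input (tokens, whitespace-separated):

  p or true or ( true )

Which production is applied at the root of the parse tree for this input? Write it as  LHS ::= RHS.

[E [E [E [T [F p]]] or [T [F true]]] or [T [F ( [E [T [F true]]] )]]]

E ::= E or T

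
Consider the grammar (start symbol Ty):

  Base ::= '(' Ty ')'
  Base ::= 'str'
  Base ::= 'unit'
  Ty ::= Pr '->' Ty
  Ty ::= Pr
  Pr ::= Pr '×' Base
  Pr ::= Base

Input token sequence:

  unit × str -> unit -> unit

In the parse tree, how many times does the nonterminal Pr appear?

4

[Ty [Pr [Pr [Base unit]] × [Base str]] -> [Ty [Pr [Base unit]] -> [Ty [Pr [Base unit]]]]]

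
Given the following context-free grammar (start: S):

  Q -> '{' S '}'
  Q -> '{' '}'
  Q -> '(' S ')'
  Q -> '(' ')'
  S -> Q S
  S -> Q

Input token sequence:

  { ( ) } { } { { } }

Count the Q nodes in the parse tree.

[S [Q { [S [Q ( )]] }] [S [Q { }] [S [Q { [S [Q { }]] }]]]]

5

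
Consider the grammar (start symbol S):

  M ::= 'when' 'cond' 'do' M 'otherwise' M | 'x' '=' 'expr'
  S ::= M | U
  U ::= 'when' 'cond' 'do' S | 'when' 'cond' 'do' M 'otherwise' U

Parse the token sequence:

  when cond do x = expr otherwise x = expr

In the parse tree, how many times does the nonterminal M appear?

3

[S [M when cond do [M x = expr] otherwise [M x = expr]]]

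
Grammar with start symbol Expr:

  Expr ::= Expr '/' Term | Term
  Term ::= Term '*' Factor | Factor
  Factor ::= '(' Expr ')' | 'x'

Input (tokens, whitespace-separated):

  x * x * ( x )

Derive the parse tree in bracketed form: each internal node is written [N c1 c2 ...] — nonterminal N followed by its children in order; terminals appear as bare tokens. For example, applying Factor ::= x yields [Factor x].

[Expr [Term [Term [Term [Factor x]] * [Factor x]] * [Factor ( [Expr [Term [Factor x]]] )]]]

Expr
Term
Term * Factor
Term * Factor * Factor
Factor * Factor * Factor
x * Factor * Factor
x * x * Factor
x * x * ( Expr )
x * x * ( Term )
x * x * ( Factor )
x * x * ( x )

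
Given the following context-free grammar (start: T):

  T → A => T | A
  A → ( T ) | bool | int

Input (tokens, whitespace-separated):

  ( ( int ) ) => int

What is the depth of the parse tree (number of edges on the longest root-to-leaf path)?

6

[T [A ( [T [A ( [T [A int]] )]] )] => [T [A int]]]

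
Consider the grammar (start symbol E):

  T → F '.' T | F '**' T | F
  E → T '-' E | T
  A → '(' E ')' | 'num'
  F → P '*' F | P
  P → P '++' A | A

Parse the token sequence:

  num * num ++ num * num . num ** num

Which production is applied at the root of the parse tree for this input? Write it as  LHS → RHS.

E → T

[E [T [F [P [A num]] * [F [P [P [A num]] ++ [A num]] * [F [P [A num]]]]] . [T [F [P [A num]]] ** [T [F [P [A num]]]]]]]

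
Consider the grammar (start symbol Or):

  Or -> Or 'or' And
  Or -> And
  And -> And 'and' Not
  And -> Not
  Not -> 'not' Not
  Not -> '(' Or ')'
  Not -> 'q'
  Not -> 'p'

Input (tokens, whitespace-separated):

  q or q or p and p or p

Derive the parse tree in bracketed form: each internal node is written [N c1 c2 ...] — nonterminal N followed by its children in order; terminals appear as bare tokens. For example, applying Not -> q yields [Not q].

Or
Or or And
Or or And or And
Or or And or And or And
And or And or And or And
Not or And or And or And
q or And or And or And
q or Not or And or And
q or q or And or And
q or q or And and Not or And
q or q or Not and Not or And
q or q or p and Not or And
q or q or p and p or And
q or q or p and p or Not
q or q or p and p or p

[Or [Or [Or [Or [And [Not q]]] or [And [Not q]]] or [And [And [Not p]] and [Not p]]] or [And [Not p]]]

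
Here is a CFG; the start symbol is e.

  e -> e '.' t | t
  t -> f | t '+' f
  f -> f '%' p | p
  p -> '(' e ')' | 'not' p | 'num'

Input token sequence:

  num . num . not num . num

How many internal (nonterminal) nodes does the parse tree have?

[e [e [e [e [t [f [p num]]]] . [t [f [p num]]]] . [t [f [p not [p num]]]]] . [t [f [p num]]]]

17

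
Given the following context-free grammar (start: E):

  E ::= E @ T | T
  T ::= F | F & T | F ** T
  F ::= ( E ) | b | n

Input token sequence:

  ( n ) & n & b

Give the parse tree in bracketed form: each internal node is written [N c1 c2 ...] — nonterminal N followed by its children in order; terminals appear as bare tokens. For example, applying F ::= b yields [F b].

[E [T [F ( [E [T [F n]]] )] & [T [F n] & [T [F b]]]]]

E
T
F & T
( E ) & T
( T ) & T
( F ) & T
( n ) & T
( n ) & F & T
( n ) & n & T
( n ) & n & F
( n ) & n & b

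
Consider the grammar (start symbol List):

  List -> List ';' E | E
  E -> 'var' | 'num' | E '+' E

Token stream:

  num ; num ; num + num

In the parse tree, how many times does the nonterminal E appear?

5

[List [List [List [E num]] ; [E num]] ; [E [E num] + [E num]]]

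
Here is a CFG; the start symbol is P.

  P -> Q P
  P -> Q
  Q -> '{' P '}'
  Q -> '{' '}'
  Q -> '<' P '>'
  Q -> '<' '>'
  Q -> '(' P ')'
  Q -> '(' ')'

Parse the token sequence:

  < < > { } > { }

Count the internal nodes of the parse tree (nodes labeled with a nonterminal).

[P [Q < [P [Q < >] [P [Q { }]]] >] [P [Q { }]]]

8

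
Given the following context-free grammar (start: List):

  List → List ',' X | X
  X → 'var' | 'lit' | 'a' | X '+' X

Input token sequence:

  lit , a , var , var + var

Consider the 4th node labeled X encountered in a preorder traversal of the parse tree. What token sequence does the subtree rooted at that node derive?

[List [List [List [List [X lit]] , [X a]] , [X var]] , [X [X var] + [X var]]]

var + var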